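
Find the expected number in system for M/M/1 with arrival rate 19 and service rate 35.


rho = 19/35; L = rho/(1-rho) = 1.19

1.19


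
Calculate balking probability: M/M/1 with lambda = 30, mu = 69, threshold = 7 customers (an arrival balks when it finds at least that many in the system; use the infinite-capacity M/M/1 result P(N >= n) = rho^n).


P(N >= 7) = rho^7 = (30/69)^7 = 0.0029

0.0029


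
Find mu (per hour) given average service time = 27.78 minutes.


mu = 60 / avg_service_time = 60 / 27.78 = 2.16 per hour

2.16 per hour


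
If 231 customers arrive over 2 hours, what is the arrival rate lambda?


lambda = total arrivals / time = 231 / 2 = 115.5 per hour

115.5 per hour


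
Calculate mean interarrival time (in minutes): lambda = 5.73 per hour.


Mean interarrival time = 60/lambda = 60/5.73 = 10.47 minutes

10.47 minutes


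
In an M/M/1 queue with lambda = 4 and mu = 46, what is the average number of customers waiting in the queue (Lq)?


rho = 4/46; Lq = rho^2/(1-rho) = 0.01

0.01


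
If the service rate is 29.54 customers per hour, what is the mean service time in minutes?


Mean service time = 60/mu = 60/29.54 = 2.03 minutes

2.03 minutes


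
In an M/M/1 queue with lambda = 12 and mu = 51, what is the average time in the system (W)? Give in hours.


W = 1/(mu - lambda) = 1/(51 - 12) = 0.0256 hours

0.0256 hours


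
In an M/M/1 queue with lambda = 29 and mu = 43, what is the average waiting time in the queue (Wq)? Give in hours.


rho = 29/43; Wq = rho/(mu - lambda) = 0.0482 hours

0.0482 hours


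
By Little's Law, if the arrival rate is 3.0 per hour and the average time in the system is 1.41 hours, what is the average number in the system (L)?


L = lambda * W = 3.0 * 1.41 = 4.23

4.23


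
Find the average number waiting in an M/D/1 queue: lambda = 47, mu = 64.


M/D/1: Lq = rho^2 / (2*(1-rho)) where rho = 47/64; Lq = 1.02

1.02


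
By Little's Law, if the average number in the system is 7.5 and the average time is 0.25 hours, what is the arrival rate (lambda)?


lambda = L / W = 7.5 / 0.25 = 30.0 per hour

30.0 per hour


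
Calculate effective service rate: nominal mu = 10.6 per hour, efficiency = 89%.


Effective rate = mu * efficiency = 10.6 * 0.89 = 9.43 per hour

9.43 per hour


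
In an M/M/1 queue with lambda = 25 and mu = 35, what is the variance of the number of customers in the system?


rho = 25/35; Var(N) = rho/(1-rho)^2 = 8.75

8.75


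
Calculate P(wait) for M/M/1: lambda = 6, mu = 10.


P(wait) = rho = lambda/mu = 6/10 = 0.6

0.6


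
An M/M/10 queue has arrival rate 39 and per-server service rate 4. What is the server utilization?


rho = lambda/(c*mu) = 39/(10*4) = 0.975

0.975


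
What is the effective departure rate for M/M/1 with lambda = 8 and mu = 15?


For a stable queue (lambda < mu), throughput = lambda = 8 per hour

8 per hour


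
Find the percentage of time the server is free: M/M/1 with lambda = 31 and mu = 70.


Idle fraction = (1 - rho) * 100 = (1 - 31/70) * 100 = 55.7%

55.7%


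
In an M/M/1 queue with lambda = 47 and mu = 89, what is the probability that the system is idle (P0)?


P0 = 1 - rho = 1 - 47/89 = 0.4719

0.4719


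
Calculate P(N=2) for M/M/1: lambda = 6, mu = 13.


rho = 6/13; P(n) = (1-rho)*rho^n = (1-6/13)*(6/13)^2 = 0.1147

0.1147


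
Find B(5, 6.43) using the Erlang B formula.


B(N,A) = (A^N/N!) / sum(A^k/k!, k=0..N) with N=5, A=6.43 = 0.3894

0.3894


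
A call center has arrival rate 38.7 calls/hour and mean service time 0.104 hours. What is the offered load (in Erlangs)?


Offered load a = lambda * E[S] = 38.7 * 0.104 = 4.02 Erlangs

4.02 Erlangs


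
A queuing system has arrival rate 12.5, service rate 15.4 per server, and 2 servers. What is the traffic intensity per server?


rho = lambda / (c * mu) = 12.5 / (2 * 15.4) = 0.4058

0.4058


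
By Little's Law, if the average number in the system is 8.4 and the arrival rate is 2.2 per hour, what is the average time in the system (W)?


W = L / lambda = 8.4 / 2.2 = 3.8182 hours

3.8182 hours


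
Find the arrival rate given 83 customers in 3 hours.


lambda = total arrivals / time = 83 / 3 = 27.67 per hour

27.67 per hour


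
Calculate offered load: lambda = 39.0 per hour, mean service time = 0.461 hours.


Offered load a = lambda * E[S] = 39.0 * 0.461 = 17.98 Erlangs

17.98 Erlangs


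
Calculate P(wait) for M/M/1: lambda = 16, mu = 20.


P(wait) = rho = lambda/mu = 16/20 = 0.8

0.8


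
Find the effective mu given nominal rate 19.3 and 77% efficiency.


Effective rate = mu * efficiency = 19.3 * 0.77 = 14.86 per hour

14.86 per hour


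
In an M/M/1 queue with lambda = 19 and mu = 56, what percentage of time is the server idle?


Idle fraction = (1 - rho) * 100 = (1 - 19/56) * 100 = 66.1%

66.1%


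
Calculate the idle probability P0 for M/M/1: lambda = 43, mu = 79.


P0 = 1 - rho = 1 - 43/79 = 0.4557

0.4557


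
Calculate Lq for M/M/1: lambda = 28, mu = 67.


rho = 28/67; Lq = rho^2/(1-rho) = 0.3

0.3


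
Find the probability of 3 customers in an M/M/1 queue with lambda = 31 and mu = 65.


rho = 31/65; P(n) = (1-rho)*rho^n = (1-31/65)*(31/65)^3 = 0.0567

0.0567


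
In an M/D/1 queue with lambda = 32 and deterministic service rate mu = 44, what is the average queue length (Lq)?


M/D/1: Lq = rho^2 / (2*(1-rho)) where rho = 32/44; Lq = 0.97

0.97


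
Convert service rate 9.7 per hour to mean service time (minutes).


Mean service time = 60/mu = 60/9.7 = 6.19 minutes

6.19 minutes


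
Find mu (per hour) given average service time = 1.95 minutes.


mu = 60 / avg_service_time = 60 / 1.95 = 30.77 per hour

30.77 per hour


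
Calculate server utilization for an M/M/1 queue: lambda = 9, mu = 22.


rho = lambda/mu = 9/22 = 0.4091

0.4091


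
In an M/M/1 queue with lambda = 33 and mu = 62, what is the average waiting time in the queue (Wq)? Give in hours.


rho = 33/62; Wq = rho/(mu - lambda) = 0.0184 hours

0.0184 hours


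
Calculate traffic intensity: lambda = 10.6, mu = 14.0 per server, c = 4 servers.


rho = lambda / (c * mu) = 10.6 / (4 * 14.0) = 0.1893

0.1893


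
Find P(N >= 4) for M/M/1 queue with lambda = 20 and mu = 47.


P(N >= 4) = rho^4 = (20/47)^4 = 0.0328

0.0328


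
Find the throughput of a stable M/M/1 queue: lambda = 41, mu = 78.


For a stable queue (lambda < mu), throughput = lambda = 41 per hour

41 per hour


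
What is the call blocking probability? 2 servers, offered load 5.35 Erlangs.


B(N,A) = (A^N/N!) / sum(A^k/k!, k=0..N) with N=2, A=5.35 = 0.6927

0.6927


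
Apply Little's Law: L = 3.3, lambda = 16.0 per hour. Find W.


W = L / lambda = 3.3 / 16.0 = 0.2063 hours

0.2063 hours


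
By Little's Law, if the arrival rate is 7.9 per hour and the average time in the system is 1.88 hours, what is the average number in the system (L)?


L = lambda * W = 7.9 * 1.88 = 14.85

14.85


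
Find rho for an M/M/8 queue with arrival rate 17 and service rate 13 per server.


rho = lambda/(c*mu) = 17/(8*13) = 0.1635

0.1635


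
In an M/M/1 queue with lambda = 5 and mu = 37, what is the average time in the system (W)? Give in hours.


W = 1/(mu - lambda) = 1/(37 - 5) = 0.0313 hours

0.0313 hours


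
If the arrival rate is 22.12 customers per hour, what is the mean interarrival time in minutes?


Mean interarrival time = 60/lambda = 60/22.12 = 2.71 minutes

2.71 minutes


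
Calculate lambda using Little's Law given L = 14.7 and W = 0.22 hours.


lambda = L / W = 14.7 / 0.22 = 66.82 per hour

66.82 per hour


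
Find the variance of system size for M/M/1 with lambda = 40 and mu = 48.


rho = 40/48; Var(N) = rho/(1-rho)^2 = 30.0

30.0


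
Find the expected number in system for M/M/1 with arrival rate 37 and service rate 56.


rho = 37/56; L = rho/(1-rho) = 1.95

1.95


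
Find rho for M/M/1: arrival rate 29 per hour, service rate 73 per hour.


rho = lambda/mu = 29/73 = 0.3973

0.3973


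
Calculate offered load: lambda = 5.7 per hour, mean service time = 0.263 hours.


Offered load a = lambda * E[S] = 5.7 * 0.263 = 1.5 Erlangs

1.5 Erlangs


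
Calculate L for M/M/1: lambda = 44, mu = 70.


rho = 44/70; L = rho/(1-rho) = 1.69

1.69


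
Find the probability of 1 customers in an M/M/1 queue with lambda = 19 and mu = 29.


rho = 19/29; P(n) = (1-rho)*rho^n = (1-19/29)*(19/29)^1 = 0.2259

0.2259


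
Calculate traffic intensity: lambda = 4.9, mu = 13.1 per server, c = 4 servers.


rho = lambda / (c * mu) = 4.9 / (4 * 13.1) = 0.0935

0.0935


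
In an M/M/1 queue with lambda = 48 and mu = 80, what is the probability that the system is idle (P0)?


P0 = 1 - rho = 1 - 48/80 = 0.4

0.4


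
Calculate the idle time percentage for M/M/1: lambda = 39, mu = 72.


Idle fraction = (1 - rho) * 100 = (1 - 39/72) * 100 = 45.8%

45.8%


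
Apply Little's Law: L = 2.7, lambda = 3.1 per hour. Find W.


W = L / lambda = 2.7 / 3.1 = 0.871 hours

0.871 hours


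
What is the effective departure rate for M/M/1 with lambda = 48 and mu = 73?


For a stable queue (lambda < mu), throughput = lambda = 48 per hour

48 per hour


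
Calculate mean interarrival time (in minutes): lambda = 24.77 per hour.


Mean interarrival time = 60/lambda = 60/24.77 = 2.42 minutes

2.42 minutes


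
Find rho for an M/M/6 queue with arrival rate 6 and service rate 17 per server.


rho = lambda/(c*mu) = 6/(6*17) = 0.0588

0.0588


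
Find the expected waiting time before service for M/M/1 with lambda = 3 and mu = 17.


rho = 3/17; Wq = rho/(mu - lambda) = 0.0126 hours

0.0126 hours


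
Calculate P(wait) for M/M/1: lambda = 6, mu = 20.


P(wait) = rho = lambda/mu = 6/20 = 0.3

0.3


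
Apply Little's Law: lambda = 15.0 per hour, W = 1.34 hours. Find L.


L = lambda * W = 15.0 * 1.34 = 20.1

20.1


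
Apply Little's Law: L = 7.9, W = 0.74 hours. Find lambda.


lambda = L / W = 7.9 / 0.74 = 10.68 per hour

10.68 per hour


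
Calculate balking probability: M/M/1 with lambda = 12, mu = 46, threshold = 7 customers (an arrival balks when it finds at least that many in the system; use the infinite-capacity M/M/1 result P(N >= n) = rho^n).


P(N >= 7) = rho^7 = (12/46)^7 = 0.0001

0.0001


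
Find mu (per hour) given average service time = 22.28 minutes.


mu = 60 / avg_service_time = 60 / 22.28 = 2.69 per hour

2.69 per hour


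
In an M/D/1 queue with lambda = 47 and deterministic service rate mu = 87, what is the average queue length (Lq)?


M/D/1: Lq = rho^2 / (2*(1-rho)) where rho = 47/87; Lq = 0.32

0.32


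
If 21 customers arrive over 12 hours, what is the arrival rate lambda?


lambda = total arrivals / time = 21 / 12 = 1.75 per hour

1.75 per hour


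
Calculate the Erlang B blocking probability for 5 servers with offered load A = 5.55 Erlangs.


B(N,A) = (A^N/N!) / sum(A^k/k!, k=0..N) with N=5, A=5.55 = 0.3278

0.3278


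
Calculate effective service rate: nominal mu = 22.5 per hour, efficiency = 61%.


Effective rate = mu * efficiency = 22.5 * 0.61 = 13.73 per hour

13.73 per hour


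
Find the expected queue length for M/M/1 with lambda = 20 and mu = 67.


rho = 20/67; Lq = rho^2/(1-rho) = 0.13

0.13


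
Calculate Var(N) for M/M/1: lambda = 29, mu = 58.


rho = 29/58; Var(N) = rho/(1-rho)^2 = 2.0

2.0


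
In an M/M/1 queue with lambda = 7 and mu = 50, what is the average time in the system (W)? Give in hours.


W = 1/(mu - lambda) = 1/(50 - 7) = 0.0233 hours

0.0233 hours


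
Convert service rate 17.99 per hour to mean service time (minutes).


Mean service time = 60/mu = 60/17.99 = 3.34 minutes

3.34 minutes


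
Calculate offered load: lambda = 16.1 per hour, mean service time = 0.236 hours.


Offered load a = lambda * E[S] = 16.1 * 0.236 = 3.8 Erlangs

3.8 Erlangs


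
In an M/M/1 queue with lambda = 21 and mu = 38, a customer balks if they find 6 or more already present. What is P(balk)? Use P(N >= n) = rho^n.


P(N >= 6) = rho^6 = (21/38)^6 = 0.0285

0.0285


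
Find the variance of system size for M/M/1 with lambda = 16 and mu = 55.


rho = 16/55; Var(N) = rho/(1-rho)^2 = 0.58

0.58


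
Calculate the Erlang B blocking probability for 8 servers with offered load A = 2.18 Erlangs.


B(N,A) = (A^N/N!) / sum(A^k/k!, k=0..N) with N=8, A=2.18 = 0.0014

0.0014


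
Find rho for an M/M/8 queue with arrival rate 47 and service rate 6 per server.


rho = lambda/(c*mu) = 47/(8*6) = 0.9792

0.9792


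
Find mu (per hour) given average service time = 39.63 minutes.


mu = 60 / avg_service_time = 60 / 39.63 = 1.51 per hour

1.51 per hour


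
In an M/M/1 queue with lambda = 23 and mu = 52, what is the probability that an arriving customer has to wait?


P(wait) = rho = lambda/mu = 23/52 = 0.4423

0.4423


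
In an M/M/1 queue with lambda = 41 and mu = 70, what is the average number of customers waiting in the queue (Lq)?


rho = 41/70; Lq = rho^2/(1-rho) = 0.83

0.83


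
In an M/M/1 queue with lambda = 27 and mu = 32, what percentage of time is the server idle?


Idle fraction = (1 - rho) * 100 = (1 - 27/32) * 100 = 15.6%

15.6%


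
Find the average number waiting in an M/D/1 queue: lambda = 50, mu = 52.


M/D/1: Lq = rho^2 / (2*(1-rho)) where rho = 50/52; Lq = 12.02

12.02


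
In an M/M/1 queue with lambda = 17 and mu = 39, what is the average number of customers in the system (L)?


rho = 17/39; L = rho/(1-rho) = 0.77

0.77


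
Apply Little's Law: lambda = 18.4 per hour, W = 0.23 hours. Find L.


L = lambda * W = 18.4 * 0.23 = 4.23

4.23


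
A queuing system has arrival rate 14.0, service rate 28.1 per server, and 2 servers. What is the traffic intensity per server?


rho = lambda / (c * mu) = 14.0 / (2 * 28.1) = 0.2491

0.2491


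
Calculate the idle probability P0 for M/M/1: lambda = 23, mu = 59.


P0 = 1 - rho = 1 - 23/59 = 0.6102

0.6102


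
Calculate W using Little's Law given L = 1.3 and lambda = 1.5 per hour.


W = L / lambda = 1.3 / 1.5 = 0.8667 hours

0.8667 hours


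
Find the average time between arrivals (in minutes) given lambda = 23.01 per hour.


Mean interarrival time = 60/lambda = 60/23.01 = 2.61 minutes

2.61 minutes


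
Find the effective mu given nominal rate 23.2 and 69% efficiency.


Effective rate = mu * efficiency = 23.2 * 0.69 = 16.01 per hour

16.01 per hour


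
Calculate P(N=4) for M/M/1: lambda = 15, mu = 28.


rho = 15/28; P(n) = (1-rho)*rho^n = (1-15/28)*(15/28)^4 = 0.0382

0.0382


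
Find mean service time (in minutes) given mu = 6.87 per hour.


Mean service time = 60/mu = 60/6.87 = 8.73 minutes

8.73 minutes


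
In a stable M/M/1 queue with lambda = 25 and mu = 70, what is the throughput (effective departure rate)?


For a stable queue (lambda < mu), throughput = lambda = 25 per hour

25 per hour


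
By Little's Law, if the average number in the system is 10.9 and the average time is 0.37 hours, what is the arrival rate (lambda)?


lambda = L / W = 10.9 / 0.37 = 29.46 per hour

29.46 per hour


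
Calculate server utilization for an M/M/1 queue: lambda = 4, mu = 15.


rho = lambda/mu = 4/15 = 0.2667

0.2667


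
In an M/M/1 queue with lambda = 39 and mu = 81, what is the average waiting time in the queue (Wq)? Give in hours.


rho = 39/81; Wq = rho/(mu - lambda) = 0.0115 hours

0.0115 hours


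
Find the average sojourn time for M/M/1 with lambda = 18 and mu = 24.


W = 1/(mu - lambda) = 1/(24 - 18) = 0.1667 hours

0.1667 hours


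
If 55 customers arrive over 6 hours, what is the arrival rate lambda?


lambda = total arrivals / time = 55 / 6 = 9.17 per hour

9.17 per hour


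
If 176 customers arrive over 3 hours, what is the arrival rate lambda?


lambda = total arrivals / time = 176 / 3 = 58.67 per hour

58.67 per hour


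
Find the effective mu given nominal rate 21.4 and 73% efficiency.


Effective rate = mu * efficiency = 21.4 * 0.73 = 15.62 per hour

15.62 per hour


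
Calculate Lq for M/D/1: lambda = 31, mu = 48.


M/D/1: Lq = rho^2 / (2*(1-rho)) where rho = 31/48; Lq = 0.59

0.59


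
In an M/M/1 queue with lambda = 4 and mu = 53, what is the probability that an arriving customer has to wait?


P(wait) = rho = lambda/mu = 4/53 = 0.0755

0.0755


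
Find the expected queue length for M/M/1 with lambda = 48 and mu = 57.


rho = 48/57; Lq = rho^2/(1-rho) = 4.49

4.49


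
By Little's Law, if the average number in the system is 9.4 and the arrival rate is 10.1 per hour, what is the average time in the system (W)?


W = L / lambda = 9.4 / 10.1 = 0.9307 hours

0.9307 hours


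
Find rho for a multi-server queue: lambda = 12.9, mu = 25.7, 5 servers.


rho = lambda / (c * mu) = 12.9 / (5 * 25.7) = 0.1004

0.1004


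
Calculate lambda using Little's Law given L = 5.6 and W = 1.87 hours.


lambda = L / W = 5.6 / 1.87 = 2.99 per hour

2.99 per hour


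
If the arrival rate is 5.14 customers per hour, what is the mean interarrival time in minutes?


Mean interarrival time = 60/lambda = 60/5.14 = 11.67 minutes

11.67 minutes


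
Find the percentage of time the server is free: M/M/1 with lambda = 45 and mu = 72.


Idle fraction = (1 - rho) * 100 = (1 - 45/72) * 100 = 37.5%

37.5%


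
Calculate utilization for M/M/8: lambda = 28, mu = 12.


rho = lambda/(c*mu) = 28/(8*12) = 0.2917

0.2917


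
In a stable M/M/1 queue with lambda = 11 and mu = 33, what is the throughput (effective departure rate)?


For a stable queue (lambda < mu), throughput = lambda = 11 per hour

11 per hour


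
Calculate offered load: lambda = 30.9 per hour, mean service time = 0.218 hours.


Offered load a = lambda * E[S] = 30.9 * 0.218 = 6.74 Erlangs

6.74 Erlangs


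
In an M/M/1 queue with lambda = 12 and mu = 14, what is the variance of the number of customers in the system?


rho = 12/14; Var(N) = rho/(1-rho)^2 = 42.0

42.0


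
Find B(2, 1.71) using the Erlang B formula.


B(N,A) = (A^N/N!) / sum(A^k/k!, k=0..N) with N=2, A=1.71 = 0.3504

0.3504


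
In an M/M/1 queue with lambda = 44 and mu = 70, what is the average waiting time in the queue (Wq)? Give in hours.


rho = 44/70; Wq = rho/(mu - lambda) = 0.0242 hours

0.0242 hours


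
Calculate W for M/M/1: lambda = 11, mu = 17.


W = 1/(mu - lambda) = 1/(17 - 11) = 0.1667 hours

0.1667 hours


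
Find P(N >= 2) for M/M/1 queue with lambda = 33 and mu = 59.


P(N >= 2) = rho^2 = (33/59)^2 = 0.3128

0.3128


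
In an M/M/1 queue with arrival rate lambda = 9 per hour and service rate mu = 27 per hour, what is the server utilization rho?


rho = lambda/mu = 9/27 = 0.3333

0.3333


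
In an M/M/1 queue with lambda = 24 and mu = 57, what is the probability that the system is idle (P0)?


P0 = 1 - rho = 1 - 24/57 = 0.5789

0.5789


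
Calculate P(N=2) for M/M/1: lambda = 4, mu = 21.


rho = 4/21; P(n) = (1-rho)*rho^n = (1-4/21)*(4/21)^2 = 0.0294

0.0294


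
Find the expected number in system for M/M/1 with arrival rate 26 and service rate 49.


rho = 26/49; L = rho/(1-rho) = 1.13

1.13


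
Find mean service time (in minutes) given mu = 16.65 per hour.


Mean service time = 60/mu = 60/16.65 = 3.6 minutes

3.6 minutes


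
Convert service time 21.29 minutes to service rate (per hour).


mu = 60 / avg_service_time = 60 / 21.29 = 2.82 per hour

2.82 per hour


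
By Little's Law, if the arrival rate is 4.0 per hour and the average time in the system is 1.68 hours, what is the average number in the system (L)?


L = lambda * W = 4.0 * 1.68 = 6.72

6.72


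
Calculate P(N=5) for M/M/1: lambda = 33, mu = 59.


rho = 33/59; P(n) = (1-rho)*rho^n = (1-33/59)*(33/59)^5 = 0.0241

0.0241


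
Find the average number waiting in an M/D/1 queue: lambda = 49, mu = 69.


M/D/1: Lq = rho^2 / (2*(1-rho)) where rho = 49/69; Lq = 0.87

0.87


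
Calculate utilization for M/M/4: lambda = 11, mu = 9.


rho = lambda/(c*mu) = 11/(4*9) = 0.3056

0.3056


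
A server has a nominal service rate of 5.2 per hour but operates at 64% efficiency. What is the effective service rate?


Effective rate = mu * efficiency = 5.2 * 0.64 = 3.33 per hour

3.33 per hour


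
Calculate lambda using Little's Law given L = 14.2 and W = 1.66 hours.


lambda = L / W = 14.2 / 1.66 = 8.55 per hour

8.55 per hour


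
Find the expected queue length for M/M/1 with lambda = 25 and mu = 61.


rho = 25/61; Lq = rho^2/(1-rho) = 0.28

0.28


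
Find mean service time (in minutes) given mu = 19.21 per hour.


Mean service time = 60/mu = 60/19.21 = 3.12 minutes

3.12 minutes


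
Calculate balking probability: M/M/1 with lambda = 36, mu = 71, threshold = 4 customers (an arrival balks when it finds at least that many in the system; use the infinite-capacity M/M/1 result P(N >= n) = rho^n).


P(N >= 4) = rho^4 = (36/71)^4 = 0.0661

0.0661


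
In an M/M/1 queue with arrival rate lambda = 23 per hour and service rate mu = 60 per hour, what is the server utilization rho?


rho = lambda/mu = 23/60 = 0.3833

0.3833


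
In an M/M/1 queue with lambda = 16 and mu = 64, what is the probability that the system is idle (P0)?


P0 = 1 - rho = 1 - 16/64 = 0.75

0.75


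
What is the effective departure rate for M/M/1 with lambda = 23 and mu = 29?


For a stable queue (lambda < mu), throughput = lambda = 23 per hour

23 per hour


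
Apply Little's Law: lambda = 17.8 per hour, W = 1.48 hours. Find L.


L = lambda * W = 17.8 * 1.48 = 26.34

26.34


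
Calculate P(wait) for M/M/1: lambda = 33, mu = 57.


P(wait) = rho = lambda/mu = 33/57 = 0.5789

0.5789


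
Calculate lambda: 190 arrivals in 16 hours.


lambda = total arrivals / time = 190 / 16 = 11.88 per hour

11.88 per hour


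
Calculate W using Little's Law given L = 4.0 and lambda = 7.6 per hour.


W = L / lambda = 4.0 / 7.6 = 0.5263 hours

0.5263 hours


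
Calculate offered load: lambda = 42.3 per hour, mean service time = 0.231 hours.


Offered load a = lambda * E[S] = 42.3 * 0.231 = 9.77 Erlangs

9.77 Erlangs


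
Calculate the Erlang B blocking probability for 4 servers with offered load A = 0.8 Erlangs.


B(N,A) = (A^N/N!) / sum(A^k/k!, k=0..N) with N=4, A=0.8 = 0.0077

0.0077


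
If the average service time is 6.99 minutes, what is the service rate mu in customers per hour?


mu = 60 / avg_service_time = 60 / 6.99 = 8.58 per hour

8.58 per hour


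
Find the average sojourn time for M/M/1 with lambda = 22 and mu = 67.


W = 1/(mu - lambda) = 1/(67 - 22) = 0.0222 hours

0.0222 hours


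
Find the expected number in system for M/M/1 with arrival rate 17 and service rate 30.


rho = 17/30; L = rho/(1-rho) = 1.31

1.31


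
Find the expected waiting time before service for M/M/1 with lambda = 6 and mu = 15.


rho = 6/15; Wq = rho/(mu - lambda) = 0.0444 hours

0.0444 hours


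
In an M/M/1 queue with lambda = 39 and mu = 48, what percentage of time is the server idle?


Idle fraction = (1 - rho) * 100 = (1 - 39/48) * 100 = 18.8%

18.8%


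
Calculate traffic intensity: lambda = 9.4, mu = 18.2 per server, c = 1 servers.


rho = lambda / (c * mu) = 9.4 / (1 * 18.2) = 0.5165

0.5165


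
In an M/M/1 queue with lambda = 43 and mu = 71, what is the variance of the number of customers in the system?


rho = 43/71; Var(N) = rho/(1-rho)^2 = 3.89

3.89


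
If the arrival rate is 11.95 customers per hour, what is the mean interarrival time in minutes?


Mean interarrival time = 60/lambda = 60/11.95 = 5.02 minutes

5.02 minutes


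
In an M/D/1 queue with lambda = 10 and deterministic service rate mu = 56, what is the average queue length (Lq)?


M/D/1: Lq = rho^2 / (2*(1-rho)) where rho = 10/56; Lq = 0.02

0.02


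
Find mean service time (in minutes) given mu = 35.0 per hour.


Mean service time = 60/mu = 60/35.0 = 1.71 minutes

1.71 minutes


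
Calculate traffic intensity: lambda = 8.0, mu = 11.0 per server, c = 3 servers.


rho = lambda / (c * mu) = 8.0 / (3 * 11.0) = 0.2424

0.2424


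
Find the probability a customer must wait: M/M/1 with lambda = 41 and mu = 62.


P(wait) = rho = lambda/mu = 41/62 = 0.6613

0.6613


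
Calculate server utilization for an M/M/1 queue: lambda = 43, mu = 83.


rho = lambda/mu = 43/83 = 0.5181

0.5181


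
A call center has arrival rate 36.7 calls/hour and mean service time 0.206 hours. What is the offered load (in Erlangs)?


Offered load a = lambda * E[S] = 36.7 * 0.206 = 7.56 Erlangs

7.56 Erlangs


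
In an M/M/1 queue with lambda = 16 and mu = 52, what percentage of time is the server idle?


Idle fraction = (1 - rho) * 100 = (1 - 16/52) * 100 = 69.2%

69.2%


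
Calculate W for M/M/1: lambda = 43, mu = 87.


W = 1/(mu - lambda) = 1/(87 - 43) = 0.0227 hours

0.0227 hours


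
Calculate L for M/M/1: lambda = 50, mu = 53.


rho = 50/53; L = rho/(1-rho) = 16.67

16.67


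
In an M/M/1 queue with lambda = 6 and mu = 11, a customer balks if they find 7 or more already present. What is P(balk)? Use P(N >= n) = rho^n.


P(N >= 7) = rho^7 = (6/11)^7 = 0.0144

0.0144


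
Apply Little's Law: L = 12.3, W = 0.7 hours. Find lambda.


lambda = L / W = 12.3 / 0.7 = 17.57 per hour

17.57 per hour


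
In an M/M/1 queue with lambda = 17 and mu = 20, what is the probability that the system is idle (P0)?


P0 = 1 - rho = 1 - 17/20 = 0.15

0.15


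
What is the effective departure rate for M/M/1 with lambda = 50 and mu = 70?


For a stable queue (lambda < mu), throughput = lambda = 50 per hour

50 per hour


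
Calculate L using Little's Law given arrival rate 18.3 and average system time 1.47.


L = lambda * W = 18.3 * 1.47 = 26.9

26.9


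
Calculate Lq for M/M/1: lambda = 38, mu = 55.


rho = 38/55; Lq = rho^2/(1-rho) = 1.54

1.54


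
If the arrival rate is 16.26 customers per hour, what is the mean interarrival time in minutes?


Mean interarrival time = 60/lambda = 60/16.26 = 3.69 minutes

3.69 minutes


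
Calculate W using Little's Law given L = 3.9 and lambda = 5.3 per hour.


W = L / lambda = 3.9 / 5.3 = 0.7358 hours

0.7358 hours


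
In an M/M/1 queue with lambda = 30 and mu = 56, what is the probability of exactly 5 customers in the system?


rho = 30/56; P(n) = (1-rho)*rho^n = (1-30/56)*(30/56)^5 = 0.0205

0.0205


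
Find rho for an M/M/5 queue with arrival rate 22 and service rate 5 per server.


rho = lambda/(c*mu) = 22/(5*5) = 0.88

0.88


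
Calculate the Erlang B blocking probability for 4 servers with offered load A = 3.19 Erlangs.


B(N,A) = (A^N/N!) / sum(A^k/k!, k=0..N) with N=4, A=3.19 = 0.2271

0.2271


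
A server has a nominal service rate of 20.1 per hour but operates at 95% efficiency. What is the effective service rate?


Effective rate = mu * efficiency = 20.1 * 0.95 = 19.1 per hour

19.1 per hour


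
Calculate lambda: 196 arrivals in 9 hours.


lambda = total arrivals / time = 196 / 9 = 21.78 per hour

21.78 per hour


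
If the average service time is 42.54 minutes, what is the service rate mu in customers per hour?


mu = 60 / avg_service_time = 60 / 42.54 = 1.41 per hour

1.41 per hour


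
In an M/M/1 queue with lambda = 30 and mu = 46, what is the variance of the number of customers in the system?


rho = 30/46; Var(N) = rho/(1-rho)^2 = 5.39

5.39


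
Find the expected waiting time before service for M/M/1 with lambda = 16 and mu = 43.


rho = 16/43; Wq = rho/(mu - lambda) = 0.0138 hours

0.0138 hours


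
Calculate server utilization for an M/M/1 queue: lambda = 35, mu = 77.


rho = lambda/mu = 35/77 = 0.4545

0.4545


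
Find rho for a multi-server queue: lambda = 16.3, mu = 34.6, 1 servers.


rho = lambda / (c * mu) = 16.3 / (1 * 34.6) = 0.4711

0.4711


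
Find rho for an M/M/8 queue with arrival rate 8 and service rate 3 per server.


rho = lambda/(c*mu) = 8/(8*3) = 0.3333

0.3333


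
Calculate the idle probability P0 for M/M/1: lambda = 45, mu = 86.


P0 = 1 - rho = 1 - 45/86 = 0.4767

0.4767


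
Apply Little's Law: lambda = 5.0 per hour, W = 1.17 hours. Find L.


L = lambda * W = 5.0 * 1.17 = 5.85

5.85


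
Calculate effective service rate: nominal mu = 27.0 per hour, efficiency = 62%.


Effective rate = mu * efficiency = 27.0 * 0.62 = 16.74 per hour

16.74 per hour


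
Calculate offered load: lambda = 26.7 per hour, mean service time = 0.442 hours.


Offered load a = lambda * E[S] = 26.7 * 0.442 = 11.8 Erlangs

11.8 Erlangs


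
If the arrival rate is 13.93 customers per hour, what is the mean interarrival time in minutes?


Mean interarrival time = 60/lambda = 60/13.93 = 4.31 minutes

4.31 minutes


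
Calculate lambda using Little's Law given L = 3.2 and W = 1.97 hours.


lambda = L / W = 3.2 / 1.97 = 1.62 per hour

1.62 per hour


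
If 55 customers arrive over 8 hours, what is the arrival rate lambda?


lambda = total arrivals / time = 55 / 8 = 6.88 per hour

6.88 per hour


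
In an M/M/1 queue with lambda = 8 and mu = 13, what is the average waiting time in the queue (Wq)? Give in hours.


rho = 8/13; Wq = rho/(mu - lambda) = 0.1231 hours

0.1231 hours


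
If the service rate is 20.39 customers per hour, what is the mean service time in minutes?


Mean service time = 60/mu = 60/20.39 = 2.94 minutes

2.94 minutes


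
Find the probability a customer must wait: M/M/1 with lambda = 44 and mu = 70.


P(wait) = rho = lambda/mu = 44/70 = 0.6286

0.6286


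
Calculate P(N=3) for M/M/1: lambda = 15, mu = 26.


rho = 15/26; P(n) = (1-rho)*rho^n = (1-15/26)*(15/26)^3 = 0.0812

0.0812


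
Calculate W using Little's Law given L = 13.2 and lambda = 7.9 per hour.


W = L / lambda = 13.2 / 7.9 = 1.6709 hours

1.6709 hours


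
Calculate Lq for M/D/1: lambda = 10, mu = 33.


M/D/1: Lq = rho^2 / (2*(1-rho)) where rho = 10/33; Lq = 0.07

0.07


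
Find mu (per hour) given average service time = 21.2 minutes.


mu = 60 / avg_service_time = 60 / 21.2 = 2.83 per hour

2.83 per hour


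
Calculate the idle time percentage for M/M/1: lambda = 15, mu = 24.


Idle fraction = (1 - rho) * 100 = (1 - 15/24) * 100 = 37.5%

37.5%


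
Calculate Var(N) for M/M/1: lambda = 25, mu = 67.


rho = 25/67; Var(N) = rho/(1-rho)^2 = 0.95

0.95


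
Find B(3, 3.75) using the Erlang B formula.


B(N,A) = (A^N/N!) / sum(A^k/k!, k=0..N) with N=3, A=3.75 = 0.4273

0.4273


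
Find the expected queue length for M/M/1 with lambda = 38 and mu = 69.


rho = 38/69; Lq = rho^2/(1-rho) = 0.68

0.68


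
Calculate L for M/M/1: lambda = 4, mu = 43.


rho = 4/43; L = rho/(1-rho) = 0.1

0.1


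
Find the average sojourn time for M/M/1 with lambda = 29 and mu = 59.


W = 1/(mu - lambda) = 1/(59 - 29) = 0.0333 hours

0.0333 hours


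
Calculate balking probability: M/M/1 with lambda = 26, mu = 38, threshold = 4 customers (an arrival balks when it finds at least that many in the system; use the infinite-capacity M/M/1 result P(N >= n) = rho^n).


P(N >= 4) = rho^4 = (26/38)^4 = 0.2192

0.2192


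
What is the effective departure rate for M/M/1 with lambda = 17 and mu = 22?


For a stable queue (lambda < mu), throughput = lambda = 17 per hour

17 per hour


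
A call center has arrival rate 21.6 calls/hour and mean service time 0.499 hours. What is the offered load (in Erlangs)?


Offered load a = lambda * E[S] = 21.6 * 0.499 = 10.78 Erlangs

10.78 Erlangs


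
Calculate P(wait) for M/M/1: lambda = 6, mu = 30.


P(wait) = rho = lambda/mu = 6/30 = 0.2

0.2


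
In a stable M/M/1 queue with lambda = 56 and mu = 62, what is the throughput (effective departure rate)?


For a stable queue (lambda < mu), throughput = lambda = 56 per hour

56 per hour


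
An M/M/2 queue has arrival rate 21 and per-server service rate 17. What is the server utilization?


rho = lambda/(c*mu) = 21/(2*17) = 0.6176

0.6176


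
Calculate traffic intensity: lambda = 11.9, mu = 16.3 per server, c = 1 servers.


rho = lambda / (c * mu) = 11.9 / (1 * 16.3) = 0.7301

0.7301


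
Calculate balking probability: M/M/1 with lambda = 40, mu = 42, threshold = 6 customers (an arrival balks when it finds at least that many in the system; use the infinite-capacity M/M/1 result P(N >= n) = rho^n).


P(N >= 6) = rho^6 = (40/42)^6 = 0.7462

0.7462


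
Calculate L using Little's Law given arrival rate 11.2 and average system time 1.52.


L = lambda * W = 11.2 * 1.52 = 17.02

17.02


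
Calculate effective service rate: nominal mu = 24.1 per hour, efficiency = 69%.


Effective rate = mu * efficiency = 24.1 * 0.69 = 16.63 per hour

16.63 per hour


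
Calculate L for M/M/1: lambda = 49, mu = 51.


rho = 49/51; L = rho/(1-rho) = 24.5

24.5


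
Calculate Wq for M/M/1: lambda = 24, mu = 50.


rho = 24/50; Wq = rho/(mu - lambda) = 0.0185 hours

0.0185 hours


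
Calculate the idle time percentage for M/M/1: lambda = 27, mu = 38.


Idle fraction = (1 - rho) * 100 = (1 - 27/38) * 100 = 28.9%

28.9%


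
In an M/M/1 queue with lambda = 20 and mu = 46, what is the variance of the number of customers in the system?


rho = 20/46; Var(N) = rho/(1-rho)^2 = 1.36

1.36


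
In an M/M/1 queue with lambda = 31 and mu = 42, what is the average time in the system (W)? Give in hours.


W = 1/(mu - lambda) = 1/(42 - 31) = 0.0909 hours

0.0909 hours


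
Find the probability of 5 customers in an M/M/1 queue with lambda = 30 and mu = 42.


rho = 30/42; P(n) = (1-rho)*rho^n = (1-30/42)*(30/42)^5 = 0.0531

0.0531


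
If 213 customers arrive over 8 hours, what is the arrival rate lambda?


lambda = total arrivals / time = 213 / 8 = 26.63 per hour

26.63 per hour


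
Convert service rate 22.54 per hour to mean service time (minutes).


Mean service time = 60/mu = 60/22.54 = 2.66 minutes

2.66 minutes


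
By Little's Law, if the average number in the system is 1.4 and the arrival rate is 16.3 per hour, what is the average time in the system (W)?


W = L / lambda = 1.4 / 16.3 = 0.0859 hours

0.0859 hours


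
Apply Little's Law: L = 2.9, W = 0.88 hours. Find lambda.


lambda = L / W = 2.9 / 0.88 = 3.3 per hour

3.3 per hour


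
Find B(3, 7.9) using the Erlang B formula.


B(N,A) = (A^N/N!) / sum(A^k/k!, k=0..N) with N=3, A=7.9 = 0.672

0.672


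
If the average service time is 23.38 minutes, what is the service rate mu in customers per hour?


mu = 60 / avg_service_time = 60 / 23.38 = 2.57 per hour

2.57 per hour


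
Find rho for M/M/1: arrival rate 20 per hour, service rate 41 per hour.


rho = lambda/mu = 20/41 = 0.4878

0.4878


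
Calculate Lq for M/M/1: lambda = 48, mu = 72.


rho = 48/72; Lq = rho^2/(1-rho) = 1.33

1.33


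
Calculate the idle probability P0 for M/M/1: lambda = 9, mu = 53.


P0 = 1 - rho = 1 - 9/53 = 0.8302

0.8302


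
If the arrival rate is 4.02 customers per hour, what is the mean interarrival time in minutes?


Mean interarrival time = 60/lambda = 60/4.02 = 14.93 minutes

14.93 minutes


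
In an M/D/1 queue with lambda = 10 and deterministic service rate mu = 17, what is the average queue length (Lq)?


M/D/1: Lq = rho^2 / (2*(1-rho)) where rho = 10/17; Lq = 0.42

0.42


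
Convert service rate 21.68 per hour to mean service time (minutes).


Mean service time = 60/mu = 60/21.68 = 2.77 minutes

2.77 minutes


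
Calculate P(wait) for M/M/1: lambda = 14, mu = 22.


P(wait) = rho = lambda/mu = 14/22 = 0.6364

0.6364


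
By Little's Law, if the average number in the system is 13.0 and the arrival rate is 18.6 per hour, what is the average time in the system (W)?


W = L / lambda = 13.0 / 18.6 = 0.6989 hours

0.6989 hours


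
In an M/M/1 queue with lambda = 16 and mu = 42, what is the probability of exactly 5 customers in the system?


rho = 16/42; P(n) = (1-rho)*rho^n = (1-16/42)*(16/42)^5 = 0.005

0.005


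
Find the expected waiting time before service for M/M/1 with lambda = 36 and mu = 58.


rho = 36/58; Wq = rho/(mu - lambda) = 0.0282 hours

0.0282 hours


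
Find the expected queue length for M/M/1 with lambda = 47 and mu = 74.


rho = 47/74; Lq = rho^2/(1-rho) = 1.11

1.11


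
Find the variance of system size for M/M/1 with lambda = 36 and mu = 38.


rho = 36/38; Var(N) = rho/(1-rho)^2 = 342.0

342.0


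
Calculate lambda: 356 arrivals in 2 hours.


lambda = total arrivals / time = 356 / 2 = 178.0 per hour

178.0 per hour


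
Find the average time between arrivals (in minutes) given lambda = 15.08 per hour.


Mean interarrival time = 60/lambda = 60/15.08 = 3.98 minutes

3.98 minutes


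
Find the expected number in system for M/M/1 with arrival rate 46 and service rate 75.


rho = 46/75; L = rho/(1-rho) = 1.59

1.59


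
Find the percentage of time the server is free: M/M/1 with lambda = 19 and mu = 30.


Idle fraction = (1 - rho) * 100 = (1 - 19/30) * 100 = 36.7%

36.7%


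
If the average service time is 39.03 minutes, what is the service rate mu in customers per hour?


mu = 60 / avg_service_time = 60 / 39.03 = 1.54 per hour

1.54 per hour


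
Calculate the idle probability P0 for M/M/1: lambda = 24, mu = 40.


P0 = 1 - rho = 1 - 24/40 = 0.4

0.4


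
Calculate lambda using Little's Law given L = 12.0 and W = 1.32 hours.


lambda = L / W = 12.0 / 1.32 = 9.09 per hour

9.09 per hour


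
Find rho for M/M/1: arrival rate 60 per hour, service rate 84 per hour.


rho = lambda/mu = 60/84 = 0.7143

0.7143


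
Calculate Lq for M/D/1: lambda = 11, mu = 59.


M/D/1: Lq = rho^2 / (2*(1-rho)) where rho = 11/59; Lq = 0.02

0.02


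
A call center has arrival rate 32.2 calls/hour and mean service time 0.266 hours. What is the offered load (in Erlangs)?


Offered load a = lambda * E[S] = 32.2 * 0.266 = 8.57 Erlangs

8.57 Erlangs


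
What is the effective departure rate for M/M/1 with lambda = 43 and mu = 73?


For a stable queue (lambda < mu), throughput = lambda = 43 per hour

43 per hour


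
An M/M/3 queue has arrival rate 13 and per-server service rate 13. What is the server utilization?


rho = lambda/(c*mu) = 13/(3*13) = 0.3333

0.3333


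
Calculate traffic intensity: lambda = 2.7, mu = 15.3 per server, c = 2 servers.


rho = lambda / (c * mu) = 2.7 / (2 * 15.3) = 0.0882

0.0882


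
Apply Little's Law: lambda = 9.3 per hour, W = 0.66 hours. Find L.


L = lambda * W = 9.3 * 0.66 = 6.14

6.14


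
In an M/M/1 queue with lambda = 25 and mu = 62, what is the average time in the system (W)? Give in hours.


W = 1/(mu - lambda) = 1/(62 - 25) = 0.027 hours

0.027 hours


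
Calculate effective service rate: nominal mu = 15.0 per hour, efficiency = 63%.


Effective rate = mu * efficiency = 15.0 * 0.63 = 9.45 per hour

9.45 per hour


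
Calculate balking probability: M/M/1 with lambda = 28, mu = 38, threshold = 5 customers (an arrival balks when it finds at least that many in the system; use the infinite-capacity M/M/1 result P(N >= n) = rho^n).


P(N >= 5) = rho^5 = (28/38)^5 = 0.2172

0.2172
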